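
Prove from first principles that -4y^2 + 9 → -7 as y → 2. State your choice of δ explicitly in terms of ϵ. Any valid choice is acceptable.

Fix ϵ > 0. We want δ > 0 such that 0 < |y − 2| < δ implies |(-4y^2 + 9) + 7| < ϵ.
(-4y^2 + 9) + 7 = -4y^2 + 16 = (y − 2)(-4y - 8).
So |(-4y^2 + 9) + 7| = |y − 2|·|-4y - 8|.
Assume first that |y − 2| < 1, so |y| < 3. Then |-4y - 8| ≤ 4·3 + 8 = 20.
Hence |(-4y^2 + 9) + 7| ≤ 20|y − 2| < ϵ provided |y − 2| < ϵ/20.
Choosing δ = min(1, ϵ/20) ensures both conditions, hence |(-4y^2 + 9) + 7| < ϵ.

δ = min(1, ϵ/20)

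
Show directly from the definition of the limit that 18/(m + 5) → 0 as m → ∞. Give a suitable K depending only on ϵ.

Let ϵ > 0. For m ≥ 1, |18/(m + 5) − 0| = 18/(m + 5) ≤ 18/m.
We need 18/m < ϵ, i.e. m > 18/ϵ.
Take K = 18/ϵ. If m > K then |18/(m + 5)| ≤ 18/m < ϵ.

K = 18/ϵ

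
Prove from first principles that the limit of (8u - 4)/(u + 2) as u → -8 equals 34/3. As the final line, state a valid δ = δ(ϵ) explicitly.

δ = min(3, (9/10)ϵ)

Let ϵ > 0 be given. We want δ > 0 with 0 < |u + 8| < δ ⇒ |(8u - 4)/(u + 2) − (34/3)| < ϵ.
Combining over a common denominator, (8u - 4)/(u + 2) − (34/3) = [(8u - 4)·(-6) − (-68)·(u + 2)] / [(-6)·(u + 2)] = 20(u + 8) / ((-6)(u + 2)).
So |(8u - 4)/(u + 2) − (34/3)| = 20|u + 8| / (6·|u + 2|).
Restrict δ ≤ 3. Then |u + 8| < 3 gives |u + 2| = |(u + 8) + (-6)| ≥ 6 − 3 = 3.
Hence |(8u - 4)/(u + 2) − (34/3)| < 20|u + 8|/(6·3) = (10/9)|u + 8|, which is < ϵ once |u + 8| < (9/10)ϵ.
Take δ = min(3, (9/10)ϵ). Then 0 < |u + 8| < δ forces both bounds, so |(8u - 4)/(u + 2) − (34/3)| < ϵ.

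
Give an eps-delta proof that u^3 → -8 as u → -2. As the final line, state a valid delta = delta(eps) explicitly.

Let eps > 0 be given. We seek delta > 0 with 0 < |u + 2| < delta ⇒ |u^3 + 8| < eps.
Factor: u^3 + 8 = (u + 2)(u^2 - 2u + 4), so |u^3 + 8| = |u + 2|·|u^2 - 2u + 4|.
Impose delta ≤ 1 so that |u| < 3; then |u^2 - 2u + 4| ≤ 19.
Hence |u^3 + 8| ≤ 19|u + 2|, which is < eps once |u + 2| < eps/19.
Take delta = min(1, eps/19). If 0 < |u + 2| < delta then both bounds hold and |u^3 + 8| ≤ 19|u + 2| < 19·(eps/19) = eps.

delta = min(1, eps/19)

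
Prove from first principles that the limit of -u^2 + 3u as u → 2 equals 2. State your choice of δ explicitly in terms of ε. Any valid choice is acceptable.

δ = min(1, ε/4)

Let ε > 0. We want δ > 0 such that 0 < |u − 2| < δ implies |(-u^2 + 3u) − 2| < ε.
(-u^2 + 3u) − 2 = -u^2 + 3u - 2 = (u − 2)(-u + 1).
So |(-u^2 + 3u) − 2| = |u − 2|·|-u + 1|.
Assume first that |u − 2| < 1, so |u| < 3. Then |-u + 1| ≤ 3 + 1 = 4.
Hence |(-u^2 + 3u) − 2| ≤ 4|u − 2| < ε provided |u − 2| < ε/4.
Take δ = min(1, ε/4). Then 0 < |u − 2| < δ gives both |u − 2| < 1 and |u − 2| < ε/4, so |(-u^2 + 3u) − 2| < ε.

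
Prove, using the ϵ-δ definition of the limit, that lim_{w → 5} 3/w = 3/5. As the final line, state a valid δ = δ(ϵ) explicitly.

Let ϵ > 0 be given. We seek δ > 0 such that 0 < |w − 5| < δ implies |3/w − (3/5)| < ϵ.
|3/w − (3/5)| = 3·|5 − w|/(5·|w|) = 3|w − 5|/(5|w|).
Require δ ≤ 5/2 so that |w| > 5 − 5/2 = 5/2, hence 5|w| > 25/2.
Then |3/w − (3/5)| < 3|w − 5|/(25/2), which is < ϵ when |w − 5| < (25/6)ϵ.
Take δ = min(5/2, (25/6)ϵ). Then 0 < |w − 5| < δ gives both |w − 5| < 5/2 and |w − 5| < (25/6)ϵ, so |3/w − (3/5)| < ϵ.

δ = min(5/2, (25/6)ϵ)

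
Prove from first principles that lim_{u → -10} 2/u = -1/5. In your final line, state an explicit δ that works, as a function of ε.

δ = min(5, 25ε)

Fix ε > 0. We seek δ > 0 such that 0 < |u + 10| < δ implies |2/u + 1/5| < ε.
|2/u + 1/5| = 2·|-10 − u|/(10·|u|) = 2|u + 10|/(10|u|).
Restrict δ ≤ 5. Then |u + 10| < 5 gives |u| > 5, so 10|u| > 50.
Then |2/u + 1/5| < 2|u + 10|/50, which is < ε when |u + 10| < 25ε.
Take δ = min(5, 25ε). Then 0 < |u + 10| < δ gives both |u + 10| < 5 and |u + 10| < 25ε, so |2/u + 1/5| < ε.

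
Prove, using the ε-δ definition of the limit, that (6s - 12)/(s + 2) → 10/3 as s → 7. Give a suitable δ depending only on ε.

δ = min(9/2, (27/16)ε)

Let ε > 0 be given. We want δ > 0 with 0 < |s − 7| < δ ⇒ |(6s - 12)/(s + 2) − (10/3)| < ε.
Combining over a common denominator, (6s - 12)/(s + 2) − (10/3) = [(6s - 12)·9 − 30·(s + 2)] / [9·(s + 2)] = 24(s − 7) / (9(s + 2)).
So |(6s - 12)/(s + 2) − (10/3)| = 24|s − 7| / (9·|s + 2|).
Require δ ≤ 9/2, so |s + 2| ≥ |9| − |s − 7| > 9 − 9/2 = 9/2.
Hence |(6s - 12)/(s + 2) − (10/3)| < 24|s − 7|/(9·(9/2)) = (16/27)|s − 7|, which is < ε once |s − 7| < (27/16)ε.
Take δ = min(9/2, (27/16)ε). Then 0 < |s − 7| < δ forces both bounds, so |(6s - 12)/(s + 2) − (10/3)| < ε.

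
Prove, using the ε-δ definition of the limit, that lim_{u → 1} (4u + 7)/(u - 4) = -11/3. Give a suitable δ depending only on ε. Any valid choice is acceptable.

δ = min(3/2, (9/46)ε)

Fix ε > 0. We want δ > 0 with 0 < |u − 1| < δ ⇒ |(4u + 7)/(u - 4) + 11/3| < ε.
Combining over a common denominator, (4u + 7)/(u - 4) + 11/3 = [(4u + 7)·(-3) − 11·(u - 4)] / [(-3)·(u - 4)] = -23(u − 1) / ((-3)(u - 4)).
So |(4u + 7)/(u - 4) + 11/3| = 23|u − 1| / (3·|u − 4|).
Restrict δ ≤ 3/2. Then |u − 1| < 3/2 gives |u − 4| = |(u − 1) + (-3)| ≥ 3 − 3/2 = 3/2.
Hence |(4u + 7)/(u - 4) + 11/3| < 23|u − 1|/(3·(3/2)) = (46/9)|u − 1|, which is < ε once |u − 1| < (9/46)ε.
Take δ = min(3/2, (9/46)ε). Then 0 < |u − 1| < δ forces both bounds, so |(4u + 7)/(u - 4) + 11/3| < ε.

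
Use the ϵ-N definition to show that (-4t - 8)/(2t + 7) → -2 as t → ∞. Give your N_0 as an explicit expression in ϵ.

N_0 = 3/ϵ

Let ϵ > 0. We seek N_0 > 0 such that t > N_0 implies |(-4t - 8)/(2t + 7) + 2| < ϵ.
(-4t - 8)/(2t + 7) + 2 = (2(-4t - 8) − (-4)(2t + 7)) / (2(2t + 7)) = 12/(2(2t + 7)).
For t > 0 we have 2t + 7 > 2t, so |(-4t - 8)/(2t + 7) + 2| = 12/(2(2t + 7)) < 12/(2·2t) = 3/t.
Thus |(-4t - 8)/(2t + 7) + 2| < ϵ whenever t > 3/ϵ.
Take N_0 = 3/ϵ. If t > N_0 then |(-4t - 8)/(2t + 7) + 2| < 3/t < ϵ.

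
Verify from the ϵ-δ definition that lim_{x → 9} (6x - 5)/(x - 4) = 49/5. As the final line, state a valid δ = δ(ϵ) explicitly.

δ = min(5/2, (25/38)ϵ)

Suppose ϵ > 0. We want δ > 0 with 0 < |x − 9| < δ ⇒ |(6x - 5)/(x - 4) − (49/5)| < ϵ.
Combining over a common denominator, (6x - 5)/(x - 4) − (49/5) = [(6x - 5)·5 − 49·(x - 4)] / [5·(x - 4)] = -19(x − 9) / (5(x - 4)).
So |(6x - 5)/(x - 4) − (49/5)| = 19|x − 9| / (5·|x − 4|).
Restrict δ ≤ 5/2. Then |x − 9| < 5/2 gives |x − 4| = |(x − 9) + 5| ≥ 5 − 5/2 = 5/2.
Hence |(6x - 5)/(x - 4) − (49/5)| < 19|x − 9|/(5·(5/2)) = (38/25)|x − 9|, which is < ϵ once |x − 9| < (25/38)ϵ.
Take δ = min(5/2, (25/38)ϵ). Then 0 < |x − 9| < δ forces both bounds, so |(6x - 5)/(x - 4) − (49/5)| < ϵ.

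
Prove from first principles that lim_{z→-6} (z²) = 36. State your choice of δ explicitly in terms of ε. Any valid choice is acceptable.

Let ε > 0 be given. We seek δ > 0 with 0 < |z + 6| < δ ⇒ |z² − 36| < ε.
Factor: z² − 36 = (z + 6)(z - 6), so |z² − 36| = |z + 6|·|z - 6|.
Restrict δ ≤ 2. Then |z + 6| < 2 gives |z| < 8, so by the triangle inequality |z - 6| ≤ 8 + 6 = 14.
Hence |z² − 36| ≤ 14|z + 6|, which is < ε once |z + 6| < ε/14.
Take δ = min(2, ε/14). If 0 < |z + 6| < δ then both bounds hold and |z² − 36| ≤ 14|z + 6| < 14·(ε/14) = ε.

δ = min(2, ε/14)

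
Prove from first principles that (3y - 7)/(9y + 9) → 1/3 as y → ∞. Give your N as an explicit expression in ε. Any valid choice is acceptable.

N = (10/9)/ε

Suppose ε > 0. We seek N > 0 such that y > N implies |(3y - 7)/(9y + 9) − (1/3)| < ε.
(3y - 7)/(9y + 9) − (1/3) = (9(3y - 7) − 3(9y + 9)) / (9(9y + 9)) = -90/(9(9y + 9)).
For y > 0 we have 9y + 9 > 9y, so |(3y - 7)/(9y + 9) − (1/3)| = 90/(9(9y + 9)) < 90/(9·9y) = (10/9)/y.
Thus |(3y - 7)/(9y + 9) − (1/3)| < ε whenever y > (10/9)/ε.
Take N = (10/9)/ε. If y > N then |(3y - 7)/(9y + 9) − (1/3)| < (10/9)/y < ε.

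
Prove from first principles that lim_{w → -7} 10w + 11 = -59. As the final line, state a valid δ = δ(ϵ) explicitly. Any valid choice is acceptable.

Let ϵ > 0. We need δ > 0 so that 0 < |w + 7| < δ implies |(10w + 11) + 59| < ϵ.
|(10w + 11) + 59| = |10w + 70| = 10|w + 7|.
Thus it suffices that |w + 7| < ϵ/10.
Take δ = ϵ/10. If 0 < |w + 7| < δ then |(10w + 11) + 59| = 10|w + 7| < 10·(ϵ/10) = ϵ.

δ = ϵ/10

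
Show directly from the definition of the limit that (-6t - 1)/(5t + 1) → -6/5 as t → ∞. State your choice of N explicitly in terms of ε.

N = (1/25)/ε

Let ε > 0 be given. We seek N > 0 such that t > N implies |(-6t - 1)/(5t + 1) + 6/5| < ε.
(-6t - 1)/(5t + 1) + 6/5 = (5(-6t - 1) − (-6)(5t + 1)) / (5(5t + 1)) = 1/(5(5t + 1)).
For t > 0 we have 5t + 1 > 5t, so |(-6t - 1)/(5t + 1) + 6/5| = 1/(5(5t + 1)) < 1/(5·5t) = (1/25)/t.
Thus |(-6t - 1)/(5t + 1) + 6/5| < ε whenever t > (1/25)/ε.
Take N = (1/25)/ε. If t > N then |(-6t - 1)/(5t + 1) + 6/5| < (1/25)/t < ε.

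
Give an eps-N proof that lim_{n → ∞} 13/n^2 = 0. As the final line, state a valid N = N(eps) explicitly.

N = (13/eps)^{1/2}

Let eps > 0 be given. For n ≥ 1, |13/n^2 − 0| = 13/n^2.
13/n^2 < eps ⇔ n^2 > 13/eps ⇔ n > (13/eps)^{1/2}.
Take N = (13/eps)^{1/2}. Then n > N implies 13/n^2 < eps.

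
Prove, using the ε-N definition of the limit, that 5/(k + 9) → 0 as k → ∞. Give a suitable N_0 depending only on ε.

N_0 = 5/ε

Suppose ε > 0. For k ≥ 1, |5/(k + 9) − 0| = 5/(k + 9) ≤ 5/k.
We need 5/k < ε, i.e. k > 5/ε.
Take N_0 = 5/ε. If k > N_0 then |5/(k + 9)| ≤ 5/k < ε.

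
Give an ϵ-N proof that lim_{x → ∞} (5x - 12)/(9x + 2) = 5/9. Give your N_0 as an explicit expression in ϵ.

N_0 = (118/81)/ϵ

Let ϵ > 0 be given. We seek N_0 > 0 such that x > N_0 implies |(5x - 12)/(9x + 2) − (5/9)| < ϵ.
(5x - 12)/(9x + 2) − (5/9) = (9(5x - 12) − 5(9x + 2)) / (9(9x + 2)) = -118/(9(9x + 2)).
For x > 0 we have 9x + 2 > 9x, so |(5x - 12)/(9x + 2) − (5/9)| = 118/(9(9x + 2)) < 118/(9·9x) = (118/81)/x.
Thus |(5x - 12)/(9x + 2) − (5/9)| < ϵ whenever x > (118/81)/ϵ.
Take N_0 = (118/81)/ϵ. If x > N_0 then |(5x - 12)/(9x + 2) − (5/9)| < (118/81)/x < ϵ.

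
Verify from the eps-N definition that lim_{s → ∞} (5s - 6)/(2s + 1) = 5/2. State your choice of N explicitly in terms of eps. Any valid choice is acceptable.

Let eps > 0. We seek N > 0 such that s > N implies |(5s - 6)/(2s + 1) − (5/2)| < eps.
(5s - 6)/(2s + 1) − (5/2) = (2(5s - 6) − 5(2s + 1)) / (2(2s + 1)) = -17/(2(2s + 1)).
For s > 0 we have 2s + 1 > 2s, so |(5s - 6)/(2s + 1) − (5/2)| = 17/(2(2s + 1)) < 17/(2·2s) = (17/4)/s.
Thus |(5s - 6)/(2s + 1) − (5/2)| < eps whenever s > (17/4)/eps.
Take N = (17/4)/eps. If s > N then |(5s - 6)/(2s + 1) − (5/2)| < (17/4)/s < eps.

N = (17/4)/eps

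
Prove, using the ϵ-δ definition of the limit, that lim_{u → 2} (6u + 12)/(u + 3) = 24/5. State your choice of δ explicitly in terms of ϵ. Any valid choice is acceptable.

Let ϵ > 0. We want δ > 0 with 0 < |u − 2| < δ ⇒ |(6u + 12)/(u + 3) − (24/5)| < ϵ.
Combining over a common denominator, (6u + 12)/(u + 3) − (24/5) = [(6u + 12)·5 − 24·(u + 3)] / [5·(u + 3)] = 6(u − 2) / (5(u + 3)).
So |(6u + 12)/(u + 3) − (24/5)| = 6|u − 2| / (5·|u + 3|).
Require δ ≤ 5/2, so |u + 3| ≥ |5| − |u − 2| > 5 − 5/2 = 5/2.
Hence |(6u + 12)/(u + 3) − (24/5)| < 6|u − 2|/(5·(5/2)) = (12/25)|u − 2|, which is < ϵ once |u − 2| < (25/12)ϵ.
Take δ = min(5/2, (25/12)ϵ). Then 0 < |u − 2| < δ forces both bounds, so |(6u + 12)/(u + 3) − (24/5)| < ϵ.

δ = min(5/2, (25/12)ϵ)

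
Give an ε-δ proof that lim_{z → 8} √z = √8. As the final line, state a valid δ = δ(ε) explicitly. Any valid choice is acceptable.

Fix ε > 0. We want δ > 0 such that 0 < |z − 8| < δ implies |√z − √8| < ε.
Rationalise: √z − √8 = (z − 8)/(√z + √8), so |√z − √8| = |z − 8|/(√z + √8).
Restrict δ ≤ 8 so that |z − 8| < 8 forces z > 0, and then √z + √8 > √8.
Hence |√z − √8| < |z − 8|/√8, which is < ε once |z − 8| < √8·ε.
Take δ = min(8, √8·ε). If 0 < |z − 8| < δ then z > 0 and |√z − √8| < |z − 8|/√8 < ε.

δ = min(8, √8·ε)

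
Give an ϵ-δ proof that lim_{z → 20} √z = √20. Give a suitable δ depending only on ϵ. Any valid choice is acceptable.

Suppose ϵ > 0. We want δ > 0 such that 0 < |z − 20| < δ implies |√z − √20| < ϵ.
Multiplying by the conjugate, |√z − √20| = |z − 20|/(√z + √20).
Restrict δ ≤ 20 so that |z − 20| < 20 forces z > 0, and then √z + √20 > √20.
Hence |√z − √20| < |z − 20|/√20, which is < ϵ once |z − 20| < √20·ϵ.
Take δ = min(20, √20·ϵ). If 0 < |z − 20| < δ then z > 0 and |√z − √20| < |z − 20|/√20 < ϵ.

δ = min(20, √20·ϵ)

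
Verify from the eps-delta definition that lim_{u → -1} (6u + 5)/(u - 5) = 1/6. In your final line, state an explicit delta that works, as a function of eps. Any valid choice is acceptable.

delta = min(3, (18/35)eps)

Let eps > 0. We want delta > 0 with 0 < |u + 1| < delta ⇒ |(6u + 5)/(u - 5) − (1/6)| < eps.
Combining over a common denominator, (6u + 5)/(u - 5) − (1/6) = [(6u + 5)·(-6) − (-1)·(u - 5)] / [(-6)·(u - 5)] = -35(u + 1) / ((-6)(u - 5)).
So |(6u + 5)/(u - 5) − (1/6)| = 35|u + 1| / (6·|u − 5|).
Require delta ≤ 3, so |u − 5| ≥ |-6| − |u + 1| > 6 − 3 = 3.
Hence |(6u + 5)/(u - 5) − (1/6)| < 35|u + 1|/(6·3) = (35/18)|u + 1|, which is < eps once |u + 1| < (18/35)eps.
Take delta = min(3, (18/35)eps). Then 0 < |u + 1| < delta forces both bounds, so |(6u + 5)/(u - 5) − (1/6)| < eps.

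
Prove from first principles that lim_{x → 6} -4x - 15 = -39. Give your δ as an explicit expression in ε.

Let ε > 0 be given. We need δ > 0 so that 0 < |x − 6| < δ implies |(-4x - 15) + 39| < ε.
Since (-4x - 15) + 39 = -4(x − 6), we have |(-4x - 15) + 39| = 4|x − 6|.
So 4|x − 6| < ε exactly when |x − 6| < ε/4.
Choosing δ = ε/4 gives |(-4x - 15) + 39| = 4|x − 6| < ε whenever |x − 6| < δ.

δ = ε/4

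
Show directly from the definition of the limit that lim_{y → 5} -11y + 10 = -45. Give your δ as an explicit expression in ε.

δ = ε/11

Suppose ε > 0. We need δ > 0 so that 0 < |y − 5| < δ implies |(-11y + 10) + 45| < ε.
|(-11y + 10) + 45| = |-11y + 55| = 11|y − 5|.
So 11|y − 5| < ε exactly when |y − 5| < ε/11.
Take δ = ε/11. If 0 < |y − 5| < δ then |(-11y + 10) + 45| = 11|y − 5| < 11·(ε/11) = ε.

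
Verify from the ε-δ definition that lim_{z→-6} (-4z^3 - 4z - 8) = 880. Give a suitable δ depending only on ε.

Let ε > 0 be given. We want δ > 0 such that 0 < |z + 6| < δ implies |(-4z^3 - 4z - 8) − 880| < ε.
(-4z^3 - 4z - 8) − 880 = -4z^3 - 4z - 888 = (z + 6)(-4z^2 + 24z - 148).
So |(-4z^3 - 4z - 8) − 880| = |z + 6|·|-4z^2 + 24z - 148|.
Require δ ≤ 2. Then |z + 6| < 2 gives |z| < 8, and by the triangle inequality |-4z^2 + 24z - 148| ≤ 4·8^2 + 24·8 + 148 = 596.
Hence |(-4z^3 - 4z - 8) − 880| ≤ 596|z + 6| < ε provided |z + 6| < ε/596.
Choosing δ = min(2, ε/596) ensures both conditions, hence |(-4z^3 - 4z - 8) − 880| < ε.

δ = min(2, ε/596)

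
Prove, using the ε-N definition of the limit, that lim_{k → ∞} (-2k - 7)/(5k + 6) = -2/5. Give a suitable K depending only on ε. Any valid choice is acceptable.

K = (23/25)/ε

Let ε > 0. For k ≥ 1, |(-2k - 7)/(5k + 6) + 2/5| = |-23|/(5(5k + 6)) = 23/(5(5k + 6)).
Since 5k + 6 ≥ 5k for k ≥ 1, this is ≤ 23/(5·5k) = (23/25)/k.
So |(-2k - 7)/(5k + 6) + 2/5| < ε whenever k > (23/25)/ε.
Take K = (23/25)/ε. If k > K then |(-2k - 7)/(5k + 6) + 2/5| ≤ (23/25)/k < ε.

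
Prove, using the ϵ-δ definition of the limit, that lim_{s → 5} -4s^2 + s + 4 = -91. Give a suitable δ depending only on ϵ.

δ = min(1, ϵ/43)

Suppose ϵ > 0. We want δ > 0 such that 0 < |s − 5| < δ implies |(-4s^2 + s + 4) + 91| < ϵ.
(-4s^2 + s + 4) + 91 = -4s^2 + s + 95 = (s − 5)(-4s - 19).
So |(-4s^2 + s + 4) + 91| = |s − 5|·|-4s - 19|.
Assume first that |s − 5| < 1, so |s| < 6. Then |-4s - 19| ≤ 4·6 + 19 = 43.
Hence |(-4s^2 + s + 4) + 91| ≤ 43|s − 5| < ϵ provided |s − 5| < ϵ/43.
Choosing δ = min(1, ϵ/43) ensures both conditions, hence |(-4s^2 + s + 4) + 91| < ϵ.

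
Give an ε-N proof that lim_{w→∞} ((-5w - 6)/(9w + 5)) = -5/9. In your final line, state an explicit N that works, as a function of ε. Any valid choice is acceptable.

N = (29/81)/ε

Let ε > 0 be given. We seek N > 0 such that w > N implies |(-5w - 6)/(9w + 5) + 5/9| < ε.
(-5w - 6)/(9w + 5) + 5/9 = (9(-5w - 6) − (-5)(9w + 5)) / (9(9w + 5)) = -29/(9(9w + 5)).
For w > 0 we have 9w + 5 > 9w, so |(-5w - 6)/(9w + 5) + 5/9| = 29/(9(9w + 5)) < 29/(9·9w) = (29/81)/w.
Thus |(-5w - 6)/(9w + 5) + 5/9| < ε whenever w > (29/81)/ε.
Take N = (29/81)/ε. If w > N then |(-5w - 6)/(9w + 5) + 5/9| < (29/81)/w < ε.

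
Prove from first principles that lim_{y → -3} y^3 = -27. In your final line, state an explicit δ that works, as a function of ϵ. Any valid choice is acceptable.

δ = min(2, ϵ/49)

Fix ϵ > 0. We seek δ > 0 with 0 < |y + 3| < δ ⇒ |y^3 + 27| < ϵ.
Factor: y^3 + 27 = (y + 3)(y^2 - 3y + 9), so |y^3 + 27| = |y + 3|·|y^2 - 3y + 9|.
Impose δ ≤ 2 so that |y| < 5; then |y^2 - 3y + 9| ≤ 49.
Hence |y^3 + 27| ≤ 49|y + 3|, which is < ϵ once |y + 3| < ϵ/49.
Take δ = min(2, ϵ/49). If 0 < |y + 3| < δ then both bounds hold and |y^3 + 27| ≤ 49|y + 3| < 49·(ϵ/49) = ϵ.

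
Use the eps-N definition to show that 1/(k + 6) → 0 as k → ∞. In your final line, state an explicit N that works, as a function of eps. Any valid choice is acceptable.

Fix eps > 0. For k ≥ 1, |1/(k + 6) − 0| = 1/(k + 6) ≤ 1/k.
We need 1/k < eps, i.e. k > 1/eps.
Take N = 1/eps. If k > N then |1/(k + 6)| ≤ 1/k < eps.

N = 1/eps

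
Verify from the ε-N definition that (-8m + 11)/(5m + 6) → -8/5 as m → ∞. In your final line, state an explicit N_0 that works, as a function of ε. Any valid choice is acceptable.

N_0 = (103/25)/ε

Fix ε > 0. For m ≥ 1, |(-8m + 11)/(5m + 6) + 8/5| = |103|/(5(5m + 6)) = 103/(5(5m + 6)).
Since 5m + 6 ≥ 5m for m ≥ 1, this is ≤ 103/(5·5m) = (103/25)/m.
So |(-8m + 11)/(5m + 6) + 8/5| < ε whenever m > (103/25)/ε.
Take N_0 = (103/25)/ε. If m > N_0 then |(-8m + 11)/(5m + 6) + 8/5| ≤ (103/25)/m < ε.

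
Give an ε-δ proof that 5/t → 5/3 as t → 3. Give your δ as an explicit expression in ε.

Let ε > 0 be given. We seek δ > 0 such that 0 < |t − 3| < δ implies |5/t − (5/3)| < ε.
|5/t − (5/3)| = 5·|3 − t|/(3·|t|) = 5|t − 3|/(3|t|).
Require δ ≤ 3/2 so that |t| > 3 − 3/2 = 3/2, hence 3|t| > 9/2.
Then |5/t − (5/3)| < 5|t − 3|/(9/2), which is < ε when |t − 3| < (9/10)ε.
Take δ = min(3/2, (9/10)ε). Then 0 < |t − 3| < δ gives both |t − 3| < 3/2 and |t − 3| < (9/10)ε, so |5/t − (5/3)| < ε.

δ = min(3/2, (9/10)ε)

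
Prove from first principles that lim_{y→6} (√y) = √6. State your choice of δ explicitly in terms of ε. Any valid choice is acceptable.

Suppose ε > 0. We want δ > 0 such that 0 < |y − 6| < δ implies |√y − √6| < ε.
Rationalise: √y − √6 = (y − 6)/(√y + √6), so |√y − √6| = |y − 6|/(√y + √6).
Restrict δ ≤ 6 so that |y − 6| < 6 forces y > 0, and then √y + √6 > √6.
Hence |√y − √6| < |y − 6|/√6, which is < ε once |y − 6| < √6·ε.
Take δ = min(6, √6·ε). If 0 < |y − 6| < δ then y > 0 and |√y − √6| < |y − 6|/√6 < ε.

δ = min(6, √6·ε)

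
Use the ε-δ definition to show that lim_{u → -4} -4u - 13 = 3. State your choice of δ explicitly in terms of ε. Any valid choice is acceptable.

δ = ε/4

Suppose ε > 0. We need δ > 0 so that 0 < |u + 4| < δ implies |(-4u - 13) − 3| < ε.
Since (-4u - 13) − 3 = -4(u + 4), we have |(-4u - 13) − 3| = 4|u + 4|.
So 4|u + 4| < ε exactly when |u + 4| < ε/4.
Choosing δ = ε/4 gives |(-4u - 13) − 3| = 4|u + 4| < ε whenever |u + 4| < δ.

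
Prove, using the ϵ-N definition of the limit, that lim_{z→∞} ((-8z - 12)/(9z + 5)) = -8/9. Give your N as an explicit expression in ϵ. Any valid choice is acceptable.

N = (68/81)/ϵ

Suppose ϵ > 0. We seek N > 0 such that z > N implies |(-8z - 12)/(9z + 5) + 8/9| < ϵ.
(-8z - 12)/(9z + 5) + 8/9 = (9(-8z - 12) − (-8)(9z + 5)) / (9(9z + 5)) = -68/(9(9z + 5)).
For z > 0 we have 9z + 5 > 9z, so |(-8z - 12)/(9z + 5) + 8/9| = 68/(9(9z + 5)) < 68/(9·9z) = (68/81)/z.
Thus |(-8z - 12)/(9z + 5) + 8/9| < ϵ whenever z > (68/81)/ϵ.
Take N = (68/81)/ϵ. If z > N then |(-8z - 12)/(9z + 5) + 8/9| < (68/81)/z < ϵ.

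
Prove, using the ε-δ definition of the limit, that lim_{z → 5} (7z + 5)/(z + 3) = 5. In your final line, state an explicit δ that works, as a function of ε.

δ = min(4, 2ε)

Suppose ε > 0. We want δ > 0 with 0 < |z − 5| < δ ⇒ |(7z + 5)/(z + 3) − 5| < ε.
Combining over a common denominator, (7z + 5)/(z + 3) − 5 = [(7z + 5)·8 − 40·(z + 3)] / [8·(z + 3)] = 16(z − 5) / (8(z + 3)).
So |(7z + 5)/(z + 3) − 5| = 16|z − 5| / (8·|z + 3|).
Require δ ≤ 4, so |z + 3| ≥ |8| − |z − 5| > 8 − 4 = 4.
Hence |(7z + 5)/(z + 3) − 5| < 16|z − 5|/(8·4) = (1/2)|z − 5|, which is < ε once |z − 5| < 2ε.
Take δ = min(4, 2ε). Then 0 < |z − 5| < δ forces both bounds, so |(7z + 5)/(z + 3) − 5| < ε.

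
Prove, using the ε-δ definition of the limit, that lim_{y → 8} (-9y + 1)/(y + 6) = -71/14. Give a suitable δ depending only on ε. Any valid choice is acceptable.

δ = min(7, (98/55)ε)

Suppose ε > 0. We want δ > 0 with 0 < |y − 8| < δ ⇒ |(-9y + 1)/(y + 6) + 71/14| < ε.
Combining over a common denominator, (-9y + 1)/(y + 6) + 71/14 = [(-9y + 1)·14 − (-71)·(y + 6)] / [14·(y + 6)] = -55(y − 8) / (14(y + 6)).
So |(-9y + 1)/(y + 6) + 71/14| = 55|y − 8| / (14·|y + 6|).
Restrict δ ≤ 7. Then |y − 8| < 7 gives |y + 6| = |(y − 8) + 14| ≥ 14 − 7 = 7.
Hence |(-9y + 1)/(y + 6) + 71/14| < 55|y − 8|/(14·7) = (55/98)|y − 8|, which is < ε once |y − 8| < (98/55)ε.
Take δ = min(7, (98/55)ε). Then 0 < |y − 8| < δ forces both bounds, so |(-9y + 1)/(y + 6) + 71/14| < ε.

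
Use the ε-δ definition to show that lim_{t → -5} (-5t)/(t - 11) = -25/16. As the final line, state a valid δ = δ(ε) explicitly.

Let ε > 0 be given. We want δ > 0 with 0 < |t + 5| < δ ⇒ |(-5t)/(t - 11) + 25/16| < ε.
Combining over a common denominator, (-5t)/(t - 11) + 25/16 = [(-5t)·(-16) − 25·(t - 11)] / [(-16)·(t - 11)] = 55(t + 5) / ((-16)(t - 11)).
So |(-5t)/(t - 11) + 25/16| = 55|t + 5| / (16·|t − 11|).
Restrict δ ≤ 8. Then |t + 5| < 8 gives |t − 11| = |(t + 5) + (-16)| ≥ 16 − 8 = 8.
Hence |(-5t)/(t - 11) + 25/16| < 55|t + 5|/(16·8) = (55/128)|t + 5|, which is < ε once |t + 5| < (128/55)ε.
Take δ = min(8, (128/55)ε). Then 0 < |t + 5| < δ forces both bounds, so |(-5t)/(t - 11) + 25/16| < ε.

δ = min(8, (128/55)ε)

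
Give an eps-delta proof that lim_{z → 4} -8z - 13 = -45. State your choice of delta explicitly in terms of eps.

delta = eps/8

Fix eps > 0. We need delta > 0 so that 0 < |z − 4| < delta implies |(-8z - 13) + 45| < eps.
Since (-8z - 13) + 45 = -8(z − 4), we have |(-8z - 13) + 45| = 8|z − 4|.
So 8|z − 4| < eps exactly when |z − 4| < eps/8.
Take delta = eps/8. If 0 < |z − 4| < delta then |(-8z - 13) + 45| = 8|z − 4| < 8·(eps/8) = eps.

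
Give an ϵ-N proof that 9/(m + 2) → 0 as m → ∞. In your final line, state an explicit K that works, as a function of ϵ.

K = 9/ϵ

Fix ϵ > 0. For m ≥ 1, |9/(m + 2) − 0| = 9/(m + 2) ≤ 9/m.
We need 9/m < ϵ, i.e. m > 9/ϵ.
Take K = 9/ϵ. If m > K then |9/(m + 2)| ≤ 9/m < ϵ.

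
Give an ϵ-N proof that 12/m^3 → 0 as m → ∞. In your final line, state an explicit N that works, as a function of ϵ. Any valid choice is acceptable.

N = (12/ϵ)^{1/3}

Let ϵ > 0. For m ≥ 1, |12/m^3 − 0| = 12/m^3.
12/m^3 < ϵ ⇔ m^3 > 12/ϵ ⇔ m > (12/ϵ)^{1/3}.
Take N = (12/ϵ)^{1/3}. Then m > N implies 12/m^3 < ϵ.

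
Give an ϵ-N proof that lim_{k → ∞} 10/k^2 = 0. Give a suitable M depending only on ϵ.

Let ϵ > 0 be given. For k ≥ 1, |10/k^2 − 0| = 10/k^2.
10/k^2 < ϵ ⇔ k^2 > 10/ϵ ⇔ k > (10/ϵ)^{1/2}.
Take M = (10/ϵ)^{1/2}. Then k > M implies 10/k^2 < ϵ.

M = (10/ϵ)^{1/2}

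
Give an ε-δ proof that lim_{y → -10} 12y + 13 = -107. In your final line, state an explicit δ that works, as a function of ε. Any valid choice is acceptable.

δ = ε/12

Fix ε > 0. We need δ > 0 so that 0 < |y + 10| < δ implies |(12y + 13) + 107| < ε.
|(12y + 13) + 107| = |12y + 120| = 12|y + 10|.
Thus it suffices that |y + 10| < ε/12.
Take δ = ε/12. If 0 < |y + 10| < δ then |(12y + 13) + 107| = 12|y + 10| < 12·(ε/12) = ε.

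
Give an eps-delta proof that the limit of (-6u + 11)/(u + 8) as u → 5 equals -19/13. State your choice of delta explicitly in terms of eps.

Fix eps > 0. We want delta > 0 with 0 < |u − 5| < delta ⇒ |(-6u + 11)/(u + 8) + 19/13| < eps.
Combining over a common denominator, (-6u + 11)/(u + 8) + 19/13 = [(-6u + 11)·13 − (-19)·(u + 8)] / [13·(u + 8)] = -59(u − 5) / (13(u + 8)).
So |(-6u + 11)/(u + 8) + 19/13| = 59|u − 5| / (13·|u + 8|).
Require delta ≤ 13/2, so |u + 8| ≥ |13| − |u − 5| > 13 − 13/2 = 13/2.
Hence |(-6u + 11)/(u + 8) + 19/13| < 59|u − 5|/(13·(13/2)) = (118/169)|u − 5|, which is < eps once |u − 5| < (169/118)eps.
Take delta = min(13/2, (169/118)eps). Then 0 < |u − 5| < delta forces both bounds, so |(-6u + 11)/(u + 8) + 19/13| < eps.

delta = min(13/2, (169/118)eps)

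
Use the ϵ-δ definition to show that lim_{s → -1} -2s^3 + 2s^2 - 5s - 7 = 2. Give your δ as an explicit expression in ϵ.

Suppose ϵ > 0. We want δ > 0 such that 0 < |s + 1| < δ implies |(-2s^3 + 2s^2 - 5s - 7) − 2| < ϵ.
(-2s^3 + 2s^2 - 5s - 7) − 2 = -2s^3 + 2s^2 - 5s - 9 = (s + 1)(-2s^2 + 4s - 9).
So |(-2s^3 + 2s^2 - 5s - 7) − 2| = |s + 1|·|-2s^2 + 4s - 9|.
Assume first that |s + 1| < 1, so |s| < 2. Then |-2s^2 + 4s - 9| ≤ 2·2^2 + 4·2 + 9 = 25.
Hence |(-2s^3 + 2s^2 - 5s - 7) − 2| ≤ 25|s + 1| < ϵ provided |s + 1| < ϵ/25.
Choosing δ = min(1, ϵ/25) ensures both conditions, hence |(-2s^3 + 2s^2 - 5s - 7) − 2| < ϵ.

δ = min(1, ϵ/25)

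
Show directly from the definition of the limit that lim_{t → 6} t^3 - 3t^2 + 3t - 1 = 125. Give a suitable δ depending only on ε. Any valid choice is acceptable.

Suppose ε > 0. We want δ > 0 such that 0 < |t − 6| < δ implies |(t^3 - 3t^2 + 3t - 1) − 125| < ε.
(t^3 - 3t^2 + 3t - 1) − 125 = t^3 - 3t^2 + 3t - 126 = (t − 6)(t^2 + 3t + 21).
So |(t^3 - 3t^2 + 3t - 1) − 125| = |t − 6|·|t^2 + 3t + 21|.
Assume first that |t − 6| < 2, so |t| < 8. Then |t^2 + 3t + 21| ≤ 8^2 + 3·8 + 21 = 109.
Hence |(t^3 - 3t^2 + 3t - 1) − 125| ≤ 109|t − 6| < ε provided |t − 6| < ε/109.
Take δ = min(2, ε/109). Then 0 < |t − 6| < δ gives both |t − 6| < 2 and |t − 6| < ε/109, so |(t^3 - 3t^2 + 3t - 1) − 125| < ε.

δ = min(2, ε/109)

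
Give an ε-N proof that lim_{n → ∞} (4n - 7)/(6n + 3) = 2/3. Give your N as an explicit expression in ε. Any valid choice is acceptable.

Let ε > 0 be given. For n ≥ 1, |(4n - 7)/(6n + 3) − (2/3)| = |-54|/(6(6n + 3)) = 54/(6(6n + 3)).
Since 6n + 3 ≥ 6n for n ≥ 1, this is ≤ 54/(6·6n) = (3/2)/n.
So |(4n - 7)/(6n + 3) − (2/3)| < ε whenever n > (3/2)/ε.
Take N = (3/2)/ε. If n > N then |(4n - 7)/(6n + 3) − (2/3)| ≤ (3/2)/n < ε.

N = (3/2)/ε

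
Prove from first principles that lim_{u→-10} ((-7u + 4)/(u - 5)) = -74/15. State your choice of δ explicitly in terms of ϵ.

δ = min(15/2, (225/62)ϵ)

Suppose ϵ > 0. We want δ > 0 with 0 < |u + 10| < δ ⇒ |(-7u + 4)/(u - 5) + 74/15| < ϵ.
Combining over a common denominator, (-7u + 4)/(u - 5) + 74/15 = [(-7u + 4)·(-15) − 74·(u - 5)] / [(-15)·(u - 5)] = 31(u + 10) / ((-15)(u - 5)).
So |(-7u + 4)/(u - 5) + 74/15| = 31|u + 10| / (15·|u − 5|).
Require δ ≤ 15/2, so |u − 5| ≥ |-15| − |u + 10| > 15 − 15/2 = 15/2.
Hence |(-7u + 4)/(u - 5) + 74/15| < 31|u + 10|/(15·(15/2)) = (62/225)|u + 10|, which is < ϵ once |u + 10| < (225/62)ϵ.
Take δ = min(15/2, (225/62)ϵ). Then 0 < |u + 10| < δ forces both bounds, so |(-7u + 4)/(u - 5) + 74/15| < ϵ.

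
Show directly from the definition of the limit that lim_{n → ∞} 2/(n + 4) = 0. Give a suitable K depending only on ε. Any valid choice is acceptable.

Suppose ε > 0. For n ≥ 1, |2/(n + 4) − 0| = 2/(n + 4) ≤ 2/n.
We need 2/n < ε, i.e. n > 2/ε.
Take K = 2/ε. If n > K then |2/(n + 4)| ≤ 2/n < ε.

K = 2/ε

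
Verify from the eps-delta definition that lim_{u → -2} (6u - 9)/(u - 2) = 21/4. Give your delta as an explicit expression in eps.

Fix eps > 0. We want delta > 0 with 0 < |u + 2| < delta ⇒ |(6u - 9)/(u - 2) − (21/4)| < eps.
Combining over a common denominator, (6u - 9)/(u - 2) − (21/4) = [(6u - 9)·(-4) − (-21)·(u - 2)] / [(-4)·(u - 2)] = -3(u + 2) / ((-4)(u - 2)).
So |(6u - 9)/(u - 2) − (21/4)| = 3|u + 2| / (4·|u − 2|).
Require delta ≤ 2, so |u − 2| ≥ |-4| − |u + 2| > 4 − 2 = 2.
Hence |(6u - 9)/(u - 2) − (21/4)| < 3|u + 2|/(4·2) = (3/8)|u + 2|, which is < eps once |u + 2| < (8/3)eps.
Take delta = min(2, (8/3)eps). Then 0 < |u + 2| < delta forces both bounds, so |(6u - 9)/(u - 2) − (21/4)| < eps.

delta = min(2, (8/3)eps)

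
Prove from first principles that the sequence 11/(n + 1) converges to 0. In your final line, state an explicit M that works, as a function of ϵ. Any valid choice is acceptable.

M = 11/ϵ

Suppose ϵ > 0. For n ≥ 1, |11/(n + 1) − 0| = 11/(n + 1) ≤ 11/n.
We need 11/n < ϵ, i.e. n > 11/ϵ.
Take M = 11/ϵ. If n > M then |11/(n + 1)| ≤ 11/n < ϵ.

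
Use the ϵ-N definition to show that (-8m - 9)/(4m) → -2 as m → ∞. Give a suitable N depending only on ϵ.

Let ϵ > 0. For m ≥ 1, |(-8m - 9)/(4m) + 2| = |-36|/(4(4m)) = 36/(4(4m)).
Since 4m ≥ 4m for m ≥ 1, this is ≤ 36/(4·4m) = (9/4)/m.
So |(-8m - 9)/(4m) + 2| < ϵ whenever m > (9/4)/ϵ.
Take N = (9/4)/ϵ. If m > N then |(-8m - 9)/(4m) + 2| ≤ (9/4)/m < ϵ.

N = (9/4)/ϵ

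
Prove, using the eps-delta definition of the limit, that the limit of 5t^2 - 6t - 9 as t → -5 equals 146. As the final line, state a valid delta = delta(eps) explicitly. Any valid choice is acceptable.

delta = min(2, eps/66)

Suppose eps > 0. We want delta > 0 such that 0 < |t + 5| < delta implies |(5t^2 - 6t - 9) − 146| < eps.
(5t^2 - 6t - 9) − 146 = 5t^2 - 6t - 155 = (t + 5)(5t - 31).
So |(5t^2 - 6t - 9) − 146| = |t + 5|·|5t - 31|.
Require delta ≤ 2. Then |t + 5| < 2 gives |t| < 7, and by the triangle inequality |5t - 31| ≤ 5·7 + 31 = 66.
Hence |(5t^2 - 6t - 9) − 146| ≤ 66|t + 5| < eps provided |t + 5| < eps/66.
Take delta = min(2, eps/66). Then 0 < |t + 5| < delta gives both |t + 5| < 2 and |t + 5| < eps/66, so |(5t^2 - 6t - 9) − 146| < eps.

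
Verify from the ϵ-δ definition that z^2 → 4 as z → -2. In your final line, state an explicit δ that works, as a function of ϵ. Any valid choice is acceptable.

Let ϵ > 0 be given. We seek δ > 0 with 0 < |z + 2| < δ ⇒ |z^2 − 4| < ϵ.
Factor: z^2 − 4 = (z + 2)(z - 2), so |z^2 − 4| = |z + 2|·|z - 2|.
Impose δ ≤ 1 so that |z| < 3; then |z - 2| ≤ 5.
Hence |z^2 − 4| ≤ 5|z + 2|, which is < ϵ once |z + 2| < ϵ/5.
Take δ = min(1, ϵ/5). If 0 < |z + 2| < δ then both bounds hold and |z^2 − 4| ≤ 5|z + 2| < 5·(ϵ/5) = ϵ.

δ = min(1, ϵ/5)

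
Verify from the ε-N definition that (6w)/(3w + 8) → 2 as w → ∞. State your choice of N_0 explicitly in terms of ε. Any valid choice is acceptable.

Let ε > 0 be given. We seek N_0 > 0 such that w > N_0 implies |(6w)/(3w + 8) − 2| < ε.
(6w)/(3w + 8) − 2 = (3(6w) − 6(3w + 8)) / (3(3w + 8)) = -48/(3(3w + 8)).
For w > 0 we have 3w + 8 > 3w, so |(6w)/(3w + 8) − 2| = 48/(3(3w + 8)) < 48/(3·3w) = (16/3)/w.
Thus |(6w)/(3w + 8) − 2| < ε whenever w > (16/3)/ε.
Take N_0 = (16/3)/ε. If w > N_0 then |(6w)/(3w + 8) − 2| < (16/3)/w < ε.

N_0 = (16/3)/ε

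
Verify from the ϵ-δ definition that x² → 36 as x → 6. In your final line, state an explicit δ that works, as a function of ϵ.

Fix ϵ > 0. We seek δ > 0 with 0 < |x − 6| < δ ⇒ |x² − 36| < ϵ.
Factor: x² − 36 = (x − 6)(x + 6), so |x² − 36| = |x − 6|·|x + 6|.
Impose δ ≤ 1 so that |x| < 7; then |x + 6| ≤ 13.
Hence |x² − 36| ≤ 13|x − 6|, which is < ϵ once |x − 6| < ϵ/13.
Take δ = min(1, ϵ/13). If 0 < |x − 6| < δ then both bounds hold and |x² − 36| ≤ 13|x − 6| < 13·(ϵ/13) = ϵ.

δ = min(1, ϵ/13)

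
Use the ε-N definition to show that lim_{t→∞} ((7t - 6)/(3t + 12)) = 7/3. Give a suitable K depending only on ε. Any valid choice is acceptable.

Let ε > 0 be given. We seek K > 0 such that t > K implies |(7t - 6)/(3t + 12) − (7/3)| < ε.
(7t - 6)/(3t + 12) − (7/3) = (3(7t - 6) − 7(3t + 12)) / (3(3t + 12)) = -102/(3(3t + 12)).
For t > 0 we have 3t + 12 > 3t, so |(7t - 6)/(3t + 12) − (7/3)| = 102/(3(3t + 12)) < 102/(3·3t) = (34/3)/t.
Thus |(7t - 6)/(3t + 12) − (7/3)| < ε whenever t > (34/3)/ε.
Take K = (34/3)/ε. If t > K then |(7t - 6)/(3t + 12) − (7/3)| < (34/3)/t < ε.

K = (34/3)/ε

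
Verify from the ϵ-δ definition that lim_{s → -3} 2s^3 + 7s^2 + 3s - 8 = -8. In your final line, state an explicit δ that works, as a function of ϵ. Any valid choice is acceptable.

Fix ϵ > 0. We want δ > 0 such that 0 < |s + 3| < δ implies |(2s^3 + 7s^2 + 3s - 8) + 8| < ϵ.
(2s^3 + 7s^2 + 3s - 8) + 8 = 2s^3 + 7s^2 + 3s = (s + 3)(2s^2 + s).
So |(2s^3 + 7s^2 + 3s - 8) + 8| = |s + 3|·|2s^2 + s|.
Assume first that |s + 3| < 2, so |s| < 5. Then |2s^2 + s| ≤ 2·5^2 + 5 = 55.
Hence |(2s^3 + 7s^2 + 3s - 8) + 8| ≤ 55|s + 3| < ϵ provided |s + 3| < ϵ/55.
Take δ = min(2, ϵ/55). Then 0 < |s + 3| < δ gives both |s + 3| < 2 and |s + 3| < ϵ/55, so |(2s^3 + 7s^2 + 3s - 8) + 8| < ϵ.

δ = min(2, ϵ/55)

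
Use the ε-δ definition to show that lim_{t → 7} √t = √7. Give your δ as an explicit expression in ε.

Suppose ε > 0. We want δ > 0 such that 0 < |t − 7| < δ implies |√t − √7| < ε.
Multiplying by the conjugate, |√t − √7| = |t − 7|/(√t + √7).
Restrict δ ≤ 7 so that |t − 7| < 7 forces t > 0, and then √t + √7 > √7.
Hence |√t − √7| < |t − 7|/√7, which is < ε once |t − 7| < √7·ε.
Take δ = min(7, √7·ε). If 0 < |t − 7| < δ then t > 0 and |√t − √7| < |t − 7|/√7 < ε.

δ = min(7, √7·ε)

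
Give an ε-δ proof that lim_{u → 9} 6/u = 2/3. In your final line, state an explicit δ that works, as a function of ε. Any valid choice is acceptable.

δ = min(9/2, (27/4)ε)

Let ε > 0. We seek δ > 0 such that 0 < |u − 9| < δ implies |6/u − (2/3)| < ε.
|6/u − (2/3)| = 6·|9 − u|/(9·|u|) = 6|u − 9|/(9|u|).
Restrict δ ≤ 9/2. Then |u − 9| < 9/2 gives |u| > 9/2, so 9|u| > 81/2.
Then |6/u − (2/3)| < 6|u − 9|/(81/2), which is < ε when |u − 9| < (27/4)ε.
Take δ = min(9/2, (27/4)ε). Then 0 < |u − 9| < δ gives both |u − 9| < 9/2 and |u − 9| < (27/4)ε, so |6/u − (2/3)| < ε.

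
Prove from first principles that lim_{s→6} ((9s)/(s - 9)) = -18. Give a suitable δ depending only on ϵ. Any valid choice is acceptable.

δ = min(3/2, (1/18)ϵ)

Suppose ϵ > 0. We want δ > 0 with 0 < |s − 6| < δ ⇒ |(9s)/(s - 9) + 18| < ϵ.
Combining over a common denominator, (9s)/(s - 9) + 18 = [(9s)·(-3) − 54·(s - 9)] / [(-3)·(s - 9)] = -81(s − 6) / ((-3)(s - 9)).
So |(9s)/(s - 9) + 18| = 81|s − 6| / (3·|s − 9|).
Require δ ≤ 3/2, so |s − 9| ≥ |-3| − |s − 6| > 3 − 3/2 = 3/2.
Hence |(9s)/(s - 9) + 18| < 81|s − 6|/(3·(3/2)) = 18|s − 6|, which is < ϵ once |s − 6| < (1/18)ϵ.
Take δ = min(3/2, (1/18)ϵ). Then 0 < |s − 6| < δ forces both bounds, so |(9s)/(s - 9) + 18| < ϵ.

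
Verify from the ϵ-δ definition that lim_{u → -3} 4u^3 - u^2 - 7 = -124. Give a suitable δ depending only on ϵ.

δ = min(2, ϵ/204)

Let ϵ > 0 be given. We want δ > 0 such that 0 < |u + 3| < δ implies |(4u^3 - u^2 - 7) + 124| < ϵ.
(4u^3 - u^2 - 7) + 124 = 4u^3 - u^2 + 117 = (u + 3)(4u^2 - 13u + 39).
So |(4u^3 - u^2 - 7) + 124| = |u + 3|·|4u^2 - 13u + 39|.
Require δ ≤ 2. Then |u + 3| < 2 gives |u| < 5, and by the triangle inequality |4u^2 - 13u + 39| ≤ 4·5^2 + 13·5 + 39 = 204.
Hence |(4u^3 - u^2 - 7) + 124| ≤ 204|u + 3| < ϵ provided |u + 3| < ϵ/204.
Take δ = min(2, ϵ/204). Then 0 < |u + 3| < δ gives both |u + 3| < 2 and |u + 3| < ϵ/204, so |(4u^3 - u^2 - 7) + 124| < ϵ.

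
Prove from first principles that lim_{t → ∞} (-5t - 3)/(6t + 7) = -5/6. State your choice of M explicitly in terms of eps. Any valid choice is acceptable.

Fix eps > 0. We seek M > 0 such that t > M implies |(-5t - 3)/(6t + 7) + 5/6| < eps.
(-5t - 3)/(6t + 7) + 5/6 = (6(-5t - 3) − (-5)(6t + 7)) / (6(6t + 7)) = 17/(6(6t + 7)).
For t > 0 we have 6t + 7 > 6t, so |(-5t - 3)/(6t + 7) + 5/6| = 17/(6(6t + 7)) < 17/(6·6t) = (17/36)/t.
Thus |(-5t - 3)/(6t + 7) + 5/6| < eps whenever t > (17/36)/eps.
Take M = (17/36)/eps. If t > M then |(-5t - 3)/(6t + 7) + 5/6| < (17/36)/t < eps.

M = (17/36)/eps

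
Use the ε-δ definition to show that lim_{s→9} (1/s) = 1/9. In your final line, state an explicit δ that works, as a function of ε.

Let ε > 0 be given. We seek δ > 0 such that 0 < |s − 9| < δ implies |1/s − (1/9)| < ε.
|1/s − (1/9)| = |9 − s|/(9·|s|) = |s − 9|/(9|s|).
Restrict δ ≤ 9/2. Then |s − 9| < 9/2 gives |s| > 9/2, so 9|s| > 81/2.
Then |1/s − (1/9)| < |s − 9|/(81/2), which is < ε when |s − 9| < (81/2)ε.
Take δ = min(9/2, (81/2)ε). Then 0 < |s − 9| < δ gives both |s − 9| < 9/2 and |s − 9| < (81/2)ε, so |1/s − (1/9)| < ε.

δ = min(9/2, (81/2)ε)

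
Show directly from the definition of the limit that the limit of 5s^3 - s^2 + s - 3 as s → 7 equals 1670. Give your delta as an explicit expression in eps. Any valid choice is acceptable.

delta = min(2, eps/950)

Suppose eps > 0. We want delta > 0 such that 0 < |s − 7| < delta implies |(5s^3 - s^2 + s - 3) − 1670| < eps.
(5s^3 - s^2 + s - 3) − 1670 = 5s^3 - s^2 + s - 1673 = (s − 7)(5s^2 + 34s + 239).
So |(5s^3 - s^2 + s - 3) − 1670| = |s − 7|·|5s^2 + 34s + 239|.
Assume first that |s − 7| < 2, so |s| < 9. Then |5s^2 + 34s + 239| ≤ 5·9^2 + 34·9 + 239 = 950.
Hence |(5s^3 - s^2 + s - 3) − 1670| ≤ 950|s − 7| < eps provided |s − 7| < eps/950.
Take delta = min(2, eps/950). Then 0 < |s − 7| < delta gives both |s − 7| < 2 and |s − 7| < eps/950, so |(5s^3 - s^2 + s - 3) − 1670| < eps.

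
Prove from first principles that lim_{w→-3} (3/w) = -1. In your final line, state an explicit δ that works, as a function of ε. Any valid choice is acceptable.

δ = min(3/2, (3/2)ε)

Let ε > 0 be given. We seek δ > 0 such that 0 < |w + 3| < δ implies |3/w + 1| < ε.
|3/w + 1| = 3·|-3 − w|/(3·|w|) = 3|w + 3|/(3|w|).
Require δ ≤ 3/2 so that |w| > 3 − 3/2 = 3/2, hence 3|w| > 9/2.
Then |3/w + 1| < 3|w + 3|/(9/2), which is < ε when |w + 3| < (3/2)ε.
Take δ = min(3/2, (3/2)ε). Then 0 < |w + 3| < δ gives both |w + 3| < 3/2 and |w + 3| < (3/2)ε, so |3/w + 1| < ε.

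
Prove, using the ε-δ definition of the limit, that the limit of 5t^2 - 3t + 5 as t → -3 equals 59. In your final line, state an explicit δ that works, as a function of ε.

Let ε > 0 be given. We want δ > 0 such that 0 < |t + 3| < δ implies |(5t^2 - 3t + 5) − 59| < ε.
(5t^2 - 3t + 5) − 59 = 5t^2 - 3t - 54 = (t + 3)(5t - 18).
So |(5t^2 - 3t + 5) − 59| = |t + 3|·|5t - 18|.
Require δ ≤ 1. Then |t + 3| < 1 gives |t| < 4, and by the triangle inequality |5t - 18| ≤ 5·4 + 18 = 38.
Hence |(5t^2 - 3t + 5) − 59| ≤ 38|t + 3| < ε provided |t + 3| < ε/38.
Take δ = min(1, ε/38). Then 0 < |t + 3| < δ gives both |t + 3| < 1 and |t + 3| < ε/38, so |(5t^2 - 3t + 5) − 59| < ε.

δ = min(1, ε/38)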